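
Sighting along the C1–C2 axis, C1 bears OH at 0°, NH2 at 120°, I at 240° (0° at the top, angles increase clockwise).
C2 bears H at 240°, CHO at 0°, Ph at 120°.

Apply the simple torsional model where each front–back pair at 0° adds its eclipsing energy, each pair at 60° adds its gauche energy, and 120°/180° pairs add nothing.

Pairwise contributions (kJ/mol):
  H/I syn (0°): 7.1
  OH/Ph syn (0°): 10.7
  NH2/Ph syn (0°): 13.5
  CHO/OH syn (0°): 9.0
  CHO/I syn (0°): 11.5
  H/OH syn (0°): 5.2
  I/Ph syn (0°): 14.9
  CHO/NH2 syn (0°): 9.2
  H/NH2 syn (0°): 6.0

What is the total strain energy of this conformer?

29.6 kJ/mol

This conformer (eclipsed): OH–CHO eclipsed, NH2–Ph eclipsed, I–H eclipsed; 9.0 + 13.5 + 7.1 = 29.6 kJ/mol.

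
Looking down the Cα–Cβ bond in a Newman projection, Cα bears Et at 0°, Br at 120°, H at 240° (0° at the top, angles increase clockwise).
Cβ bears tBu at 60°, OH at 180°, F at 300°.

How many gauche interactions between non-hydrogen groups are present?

Non-H gauche pairs: Et(0°)/tBu(60°); Et(0°)/F(300°); Br(120°)/tBu(60°); Br(120°)/OH(180°) — 4 interactions.

4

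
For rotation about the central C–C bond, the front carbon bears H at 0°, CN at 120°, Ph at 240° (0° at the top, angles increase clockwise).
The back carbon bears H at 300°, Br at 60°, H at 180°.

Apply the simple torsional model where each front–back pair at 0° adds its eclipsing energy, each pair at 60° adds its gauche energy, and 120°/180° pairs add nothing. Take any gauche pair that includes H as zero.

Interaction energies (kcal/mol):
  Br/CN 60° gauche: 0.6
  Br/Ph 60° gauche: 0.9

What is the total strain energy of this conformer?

This conformer (staggered): CN(120°)/Br(60°) gauche 0.6 → 0.6 kcal/mol.

0.6 kcal/mol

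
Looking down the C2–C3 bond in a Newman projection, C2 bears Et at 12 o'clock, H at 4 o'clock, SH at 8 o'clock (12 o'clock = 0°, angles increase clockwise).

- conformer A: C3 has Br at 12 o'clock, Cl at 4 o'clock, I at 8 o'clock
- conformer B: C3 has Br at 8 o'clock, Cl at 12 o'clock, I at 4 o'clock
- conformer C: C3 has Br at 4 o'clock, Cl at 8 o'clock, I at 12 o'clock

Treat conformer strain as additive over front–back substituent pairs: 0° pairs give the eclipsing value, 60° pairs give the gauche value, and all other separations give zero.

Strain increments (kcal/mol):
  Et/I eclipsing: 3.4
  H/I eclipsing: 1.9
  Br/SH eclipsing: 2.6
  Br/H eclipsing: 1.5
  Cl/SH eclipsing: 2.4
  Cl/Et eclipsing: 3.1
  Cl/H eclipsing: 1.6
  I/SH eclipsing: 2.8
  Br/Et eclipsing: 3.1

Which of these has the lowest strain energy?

C

A (eclipsed): Et(0°)/Br(0°) eclipsed 3.1; H(120°)/Cl(120°) eclipsed 1.6; SH(240°)/I(240°) eclipsed 2.8 → 7.5 kcal/mol.
B (eclipsed): Et(0°)/Cl(0°) eclipsed 3.1; H(120°)/I(120°) eclipsed 1.9; SH(240°)/Br(240°) eclipsed 2.6 → 7.6 kcal/mol.
C (eclipsed): Et(0°)/I(0°) eclipsed 3.4; H(120°)/Br(120°) eclipsed 1.5; SH(240°)/Cl(240°) eclipsed 2.4 → 7.3 kcal/mol.
C has the lowest total (7.3 kcal/mol).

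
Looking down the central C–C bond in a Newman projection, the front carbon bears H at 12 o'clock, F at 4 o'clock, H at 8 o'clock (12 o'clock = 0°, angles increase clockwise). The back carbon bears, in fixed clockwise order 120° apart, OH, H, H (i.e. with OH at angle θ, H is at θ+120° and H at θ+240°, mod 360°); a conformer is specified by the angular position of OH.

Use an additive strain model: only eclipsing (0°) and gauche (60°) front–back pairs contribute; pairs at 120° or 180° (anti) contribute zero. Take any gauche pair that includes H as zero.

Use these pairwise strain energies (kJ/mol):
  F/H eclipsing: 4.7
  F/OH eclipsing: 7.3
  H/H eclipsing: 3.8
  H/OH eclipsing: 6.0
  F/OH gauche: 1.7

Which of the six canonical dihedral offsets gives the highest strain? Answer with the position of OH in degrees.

OH at 0° (eclipsed): H–OH eclipsed, F–H eclipsed, H–H eclipsed; 6.0 + 4.7 + 3.8 = 14.5 kJ/mol.
OH at 60° (staggered): F–OH gauche; 1.7 = 1.7 kJ/mol.
OH at 120° (eclipsed): H–H eclipsed, F–OH eclipsed, H–H eclipsed; 3.8 + 7.3 + 3.8 = 14.9 kJ/mol.
OH at 180° (staggered): F–OH gauche; 1.7 = 1.7 kJ/mol.
OH at 240° (eclipsed): H–H eclipsed, F–H eclipsed, H–OH eclipsed; 3.8 + 4.7 + 6.0 = 14.5 kJ/mol.
OH at 300° (staggered): no non-H gauche contacts → 0.0 kJ/mol.
The maximum (14.9 kJ/mol) occurs with OH at 120°.

120°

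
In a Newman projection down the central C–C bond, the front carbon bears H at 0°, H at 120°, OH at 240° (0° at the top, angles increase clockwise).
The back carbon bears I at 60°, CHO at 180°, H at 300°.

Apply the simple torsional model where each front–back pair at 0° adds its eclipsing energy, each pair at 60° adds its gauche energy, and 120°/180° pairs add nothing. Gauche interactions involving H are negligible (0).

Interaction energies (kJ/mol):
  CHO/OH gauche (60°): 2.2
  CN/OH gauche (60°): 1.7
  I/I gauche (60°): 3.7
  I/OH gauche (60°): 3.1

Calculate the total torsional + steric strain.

This conformer (staggered): OH(240°)/CHO(180°) gauche 2.2 → 2.2 kJ/mol.

2.2 kJ/mol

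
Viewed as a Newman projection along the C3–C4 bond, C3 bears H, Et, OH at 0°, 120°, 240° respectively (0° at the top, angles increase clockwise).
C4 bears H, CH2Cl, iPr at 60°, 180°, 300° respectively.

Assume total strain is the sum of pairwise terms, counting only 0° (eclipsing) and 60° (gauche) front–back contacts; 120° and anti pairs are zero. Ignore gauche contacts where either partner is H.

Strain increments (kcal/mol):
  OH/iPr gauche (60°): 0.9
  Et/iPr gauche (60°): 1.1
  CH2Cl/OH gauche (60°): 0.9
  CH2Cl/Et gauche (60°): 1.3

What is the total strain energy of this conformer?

3.1 kcal/mol

This conformer (staggered): Et–CH2Cl gauche, OH–CH2Cl gauche, OH–iPr gauche; 1.3 + 0.9 + 0.9 = 3.1 kcal/mol.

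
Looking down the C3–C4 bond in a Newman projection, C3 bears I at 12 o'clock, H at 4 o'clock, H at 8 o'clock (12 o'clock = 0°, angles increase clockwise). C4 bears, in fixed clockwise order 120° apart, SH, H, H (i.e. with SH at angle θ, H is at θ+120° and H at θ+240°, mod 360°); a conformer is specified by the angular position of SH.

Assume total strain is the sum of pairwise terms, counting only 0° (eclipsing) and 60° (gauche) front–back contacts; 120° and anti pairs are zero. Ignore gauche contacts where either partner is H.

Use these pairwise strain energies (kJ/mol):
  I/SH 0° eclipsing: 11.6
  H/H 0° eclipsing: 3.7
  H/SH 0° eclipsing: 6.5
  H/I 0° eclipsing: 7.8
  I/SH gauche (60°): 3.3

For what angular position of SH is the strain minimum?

180°

SH at 0° (eclipsed): I(0°)/SH(0°) eclipsed 11.6; H(120°)/H(120°) eclipsed 3.7; H(240°)/H(240°) eclipsed 3.7 → 19.0 kJ/mol.
SH at 60° (staggered): I(0°)/SH(60°) gauche 3.3 → 3.3 kJ/mol.
SH at 120° (eclipsed): I(0°)/H(0°) eclipsed 7.8; H(120°)/SH(120°) eclipsed 6.5; H(240°)/H(240°) eclipsed 3.7 → 18.0 kJ/mol.
SH at 180° (staggered): no non-H gauche contacts → 0.0 kJ/mol.
SH at 240° (eclipsed): I(0°)/H(0°) eclipsed 7.8; H(120°)/H(120°) eclipsed 3.7; H(240°)/SH(240°) eclipsed 6.5 → 18.0 kJ/mol.
SH at 300° (staggered): I(0°)/SH(300°) gauche 3.3 → 3.3 kJ/mol.
The minimum (0.0 kJ/mol) occurs with SH at 180°.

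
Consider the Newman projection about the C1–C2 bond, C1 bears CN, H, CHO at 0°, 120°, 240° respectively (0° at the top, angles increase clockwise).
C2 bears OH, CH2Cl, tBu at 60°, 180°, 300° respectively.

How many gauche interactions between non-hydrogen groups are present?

Non-H gauche pairs: CN(0°)/OH(60°); CN(0°)/tBu(300°); CHO(240°)/CH2Cl(180°); CHO(240°)/tBu(300°) — 4 interactions.

4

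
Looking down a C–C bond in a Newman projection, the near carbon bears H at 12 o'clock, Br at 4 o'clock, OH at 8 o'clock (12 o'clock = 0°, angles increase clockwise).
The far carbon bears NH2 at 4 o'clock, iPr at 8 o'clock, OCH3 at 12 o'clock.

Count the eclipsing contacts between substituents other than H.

Non-H eclipsing pairs: Br(120°)/NH2(120°); OH(240°)/iPr(240°) — 2 interactions.

2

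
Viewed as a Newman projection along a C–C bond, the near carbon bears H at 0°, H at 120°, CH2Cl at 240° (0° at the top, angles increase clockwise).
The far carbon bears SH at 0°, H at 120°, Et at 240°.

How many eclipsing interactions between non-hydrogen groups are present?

1

Non-H eclipsing pairs: CH2Cl(240°)/Et(240°) — 1 interaction.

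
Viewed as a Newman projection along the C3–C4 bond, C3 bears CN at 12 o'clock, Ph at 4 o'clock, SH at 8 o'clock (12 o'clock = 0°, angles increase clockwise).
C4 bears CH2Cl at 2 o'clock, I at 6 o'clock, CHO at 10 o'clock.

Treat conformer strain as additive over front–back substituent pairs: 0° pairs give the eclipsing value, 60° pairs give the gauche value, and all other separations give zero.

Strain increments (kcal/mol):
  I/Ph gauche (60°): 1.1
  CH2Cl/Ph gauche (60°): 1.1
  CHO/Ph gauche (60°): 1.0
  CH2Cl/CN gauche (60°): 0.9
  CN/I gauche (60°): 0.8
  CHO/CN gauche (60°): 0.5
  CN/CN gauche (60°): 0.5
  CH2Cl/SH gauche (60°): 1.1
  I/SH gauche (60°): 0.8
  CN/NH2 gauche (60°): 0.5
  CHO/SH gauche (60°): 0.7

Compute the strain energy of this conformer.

This conformer (staggered): CN(0°)/CH2Cl(60°) gauche 0.9; CN(0°)/CHO(300°) gauche 0.5; Ph(120°)/CH2Cl(60°) gauche 1.1; Ph(120°)/I(180°) gauche 1.1; SH(240°)/I(180°) gauche 0.8; SH(240°)/CHO(300°) gauche 0.7 → 5.1 kcal/mol.

5.1 kcal/mol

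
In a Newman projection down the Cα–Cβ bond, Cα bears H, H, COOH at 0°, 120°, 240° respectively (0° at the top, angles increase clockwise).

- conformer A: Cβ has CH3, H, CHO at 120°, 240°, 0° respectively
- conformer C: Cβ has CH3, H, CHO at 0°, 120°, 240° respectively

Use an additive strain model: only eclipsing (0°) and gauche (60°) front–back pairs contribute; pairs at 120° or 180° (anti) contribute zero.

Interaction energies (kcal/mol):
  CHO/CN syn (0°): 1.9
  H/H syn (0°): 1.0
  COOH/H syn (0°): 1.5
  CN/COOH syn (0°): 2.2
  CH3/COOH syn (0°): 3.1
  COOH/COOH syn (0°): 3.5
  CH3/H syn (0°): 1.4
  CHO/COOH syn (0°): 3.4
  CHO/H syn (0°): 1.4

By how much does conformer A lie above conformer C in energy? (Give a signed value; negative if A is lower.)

-1.5 kcal/mol

A is eclipsed. H at 0° is eclipsed with CHO at 0° (1.4); H at 120° is eclipsed with CH3 at 120° (1.4); COOH at 240° is eclipsed with H at 240° (1.5). Total 4.3 kcal/mol.
C is eclipsed. H at 0° is eclipsed with CH3 at 0° (1.4); H at 120° is eclipsed with H at 120° (1.0); COOH at 240° is eclipsed with CHO at 240° (3.4). Total 5.8 kcal/mol.
E(A) − E(C) = 4.3 − 5.8 = -1.5 kcal/mol.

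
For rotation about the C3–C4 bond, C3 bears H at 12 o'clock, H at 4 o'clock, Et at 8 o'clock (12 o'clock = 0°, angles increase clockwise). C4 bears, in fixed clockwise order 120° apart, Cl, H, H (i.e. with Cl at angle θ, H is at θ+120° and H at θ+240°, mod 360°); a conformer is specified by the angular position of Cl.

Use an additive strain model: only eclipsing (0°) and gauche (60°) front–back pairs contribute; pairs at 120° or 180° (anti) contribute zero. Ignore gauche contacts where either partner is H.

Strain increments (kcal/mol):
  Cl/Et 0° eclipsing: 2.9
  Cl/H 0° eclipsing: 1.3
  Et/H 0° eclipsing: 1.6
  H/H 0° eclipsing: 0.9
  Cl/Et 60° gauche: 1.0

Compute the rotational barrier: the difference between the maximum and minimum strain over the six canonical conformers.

Cl at 0° (eclipsed): H(0°)/Cl(0°) eclipsed 1.3; H(120°)/H(120°) eclipsed 0.9; Et(240°)/H(240°) eclipsed 1.6 → 3.8 kcal/mol.
Cl at 60° (staggered): no non-H gauche contacts → 0.0 kcal/mol.
Cl at 120° (eclipsed): H(0°)/H(0°) eclipsed 0.9; H(120°)/Cl(120°) eclipsed 1.3; Et(240°)/H(240°) eclipsed 1.6 → 3.8 kcal/mol.
Cl at 180° (staggered): Et(240°)/Cl(180°) gauche 1.0 → 1.0 kcal/mol.
Cl at 240° (eclipsed): H(0°)/H(0°) eclipsed 0.9; H(120°)/H(120°) eclipsed 0.9; Et(240°)/Cl(240°) eclipsed 2.9 → 4.7 kcal/mol.
Cl at 300° (staggered): Et(240°)/Cl(300°) gauche 1.0 → 1.0 kcal/mol.
Max at 240° (4.7 kcal/mol), min at 60° (0.0 kcal/mol); barrier = 4.7 kcal/mol.

4.7 kcal/mol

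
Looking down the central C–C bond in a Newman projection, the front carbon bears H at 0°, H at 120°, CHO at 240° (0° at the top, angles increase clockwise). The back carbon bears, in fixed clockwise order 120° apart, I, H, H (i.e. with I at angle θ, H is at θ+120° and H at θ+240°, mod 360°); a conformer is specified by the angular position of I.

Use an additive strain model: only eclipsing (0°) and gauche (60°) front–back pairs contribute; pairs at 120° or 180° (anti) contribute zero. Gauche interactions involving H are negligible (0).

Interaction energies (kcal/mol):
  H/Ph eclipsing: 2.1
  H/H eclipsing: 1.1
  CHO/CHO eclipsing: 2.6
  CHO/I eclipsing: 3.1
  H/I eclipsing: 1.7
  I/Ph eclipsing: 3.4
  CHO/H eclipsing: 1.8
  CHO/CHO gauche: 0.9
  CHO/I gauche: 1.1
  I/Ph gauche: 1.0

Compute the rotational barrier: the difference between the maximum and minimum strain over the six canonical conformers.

5.3 kcal/mol

I at 0° is eclipsed. H at 0° is eclipsed with I at 0° (1.7); H at 120° is eclipsed with H at 120° (1.1); CHO at 240° is eclipsed with H at 240° (1.8). Total 4.6 kcal/mol.
I at 60° (staggered): no non-H gauche contacts → 0.0 kcal/mol.
I at 120° is eclipsed. H at 0° is eclipsed with H at 0° (1.1); H at 120° is eclipsed with I at 120° (1.7); CHO at 240° is eclipsed with H at 240° (1.8). Total 4.6 kcal/mol.
I at 180° is staggered. CHO at 240° is gauche with I at 180° (1.1). Total 1.1 kcal/mol.
I at 240° is eclipsed. H at 0° is eclipsed with H at 0° (1.1); H at 120° is eclipsed with H at 120° (1.1); CHO at 240° is eclipsed with I at 240° (3.1). Total 5.3 kcal/mol.
I at 300° is staggered. CHO at 240° is gauche with I at 300° (1.1). Total 1.1 kcal/mol.
Max at 240° (5.3 kcal/mol), min at 60° (0.0 kcal/mol); barrier = 5.3 kcal/mol.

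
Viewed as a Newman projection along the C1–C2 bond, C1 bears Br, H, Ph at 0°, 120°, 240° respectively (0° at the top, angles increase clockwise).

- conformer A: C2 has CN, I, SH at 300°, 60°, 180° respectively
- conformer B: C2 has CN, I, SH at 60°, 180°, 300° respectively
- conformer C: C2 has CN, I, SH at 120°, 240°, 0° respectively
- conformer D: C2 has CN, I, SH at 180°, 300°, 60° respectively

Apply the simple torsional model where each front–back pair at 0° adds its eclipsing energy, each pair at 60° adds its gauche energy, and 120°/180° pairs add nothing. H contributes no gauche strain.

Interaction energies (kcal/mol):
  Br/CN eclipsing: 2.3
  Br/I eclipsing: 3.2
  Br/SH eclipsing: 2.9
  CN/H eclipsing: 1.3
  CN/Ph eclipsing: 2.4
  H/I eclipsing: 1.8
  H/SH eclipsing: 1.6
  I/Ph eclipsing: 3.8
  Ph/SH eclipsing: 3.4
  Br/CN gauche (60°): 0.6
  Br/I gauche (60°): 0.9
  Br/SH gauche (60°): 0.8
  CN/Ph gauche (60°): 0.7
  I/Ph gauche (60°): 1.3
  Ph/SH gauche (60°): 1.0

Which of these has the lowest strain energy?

A

A (staggered): Br–CN gauche, Br–I gauche, Ph–CN gauche, Ph–SH gauche; 0.6 + 0.9 + 0.7 + 1.0 = 3.2 kcal/mol.
B (staggered): Br–CN gauche, Br–SH gauche, Ph–I gauche, Ph–SH gauche; 0.6 + 0.8 + 1.3 + 1.0 = 3.7 kcal/mol.
C (eclipsed): Br–SH eclipsed, H–CN eclipsed, Ph–I eclipsed; 2.9 + 1.3 + 3.8 = 8.0 kcal/mol.
D (staggered): Br–I gauche, Br–SH gauche, Ph–CN gauche, Ph–I gauche; 0.9 + 0.8 + 0.7 + 1.3 = 3.7 kcal/mol.
A has the lowest total (3.2 kcal/mol).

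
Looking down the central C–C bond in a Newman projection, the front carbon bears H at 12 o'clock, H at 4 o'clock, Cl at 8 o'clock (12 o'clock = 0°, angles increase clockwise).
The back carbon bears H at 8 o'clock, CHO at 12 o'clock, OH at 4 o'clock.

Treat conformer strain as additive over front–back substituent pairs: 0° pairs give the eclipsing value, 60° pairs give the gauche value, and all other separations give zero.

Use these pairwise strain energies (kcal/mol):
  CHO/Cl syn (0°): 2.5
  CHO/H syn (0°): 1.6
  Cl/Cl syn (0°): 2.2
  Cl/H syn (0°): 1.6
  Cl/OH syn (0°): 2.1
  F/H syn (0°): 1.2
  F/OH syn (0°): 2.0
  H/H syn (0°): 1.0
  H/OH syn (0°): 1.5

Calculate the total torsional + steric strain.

4.7 kcal/mol

This conformer (eclipsed): H(0°)/CHO(0°) eclipsed 1.6; H(120°)/OH(120°) eclipsed 1.5; Cl(240°)/H(240°) eclipsed 1.6 → 4.7 kcal/mol.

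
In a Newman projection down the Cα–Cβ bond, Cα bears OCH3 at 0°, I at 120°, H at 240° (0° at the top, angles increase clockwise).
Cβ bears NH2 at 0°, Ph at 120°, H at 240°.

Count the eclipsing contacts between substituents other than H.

2

Non-H eclipsing pairs: OCH3(0°)/NH2(0°); I(120°)/Ph(120°) — 2 interactions.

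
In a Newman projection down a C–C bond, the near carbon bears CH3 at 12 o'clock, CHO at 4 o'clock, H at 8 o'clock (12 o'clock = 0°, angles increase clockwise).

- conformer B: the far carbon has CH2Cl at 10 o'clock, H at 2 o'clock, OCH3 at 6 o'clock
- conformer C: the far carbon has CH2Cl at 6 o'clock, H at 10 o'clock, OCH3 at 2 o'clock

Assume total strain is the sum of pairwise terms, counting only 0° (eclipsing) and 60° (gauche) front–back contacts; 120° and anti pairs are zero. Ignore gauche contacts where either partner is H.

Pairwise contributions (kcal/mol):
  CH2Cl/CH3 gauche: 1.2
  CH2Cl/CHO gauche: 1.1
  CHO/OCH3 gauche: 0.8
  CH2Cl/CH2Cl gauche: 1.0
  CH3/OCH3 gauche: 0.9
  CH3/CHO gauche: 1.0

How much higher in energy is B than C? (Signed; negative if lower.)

B (staggered): CH3–CH2Cl gauche, CHO–OCH3 gauche; 1.2 + 0.8 = 2.0 kcal/mol.
C (staggered): CH3–OCH3 gauche, CHO–CH2Cl gauche, CHO–OCH3 gauche; 0.9 + 1.1 + 0.8 = 2.8 kcal/mol.
E(B) − E(C) = 2.0 − 2.8 = -0.8 kcal/mol.

-0.8 kcal/mol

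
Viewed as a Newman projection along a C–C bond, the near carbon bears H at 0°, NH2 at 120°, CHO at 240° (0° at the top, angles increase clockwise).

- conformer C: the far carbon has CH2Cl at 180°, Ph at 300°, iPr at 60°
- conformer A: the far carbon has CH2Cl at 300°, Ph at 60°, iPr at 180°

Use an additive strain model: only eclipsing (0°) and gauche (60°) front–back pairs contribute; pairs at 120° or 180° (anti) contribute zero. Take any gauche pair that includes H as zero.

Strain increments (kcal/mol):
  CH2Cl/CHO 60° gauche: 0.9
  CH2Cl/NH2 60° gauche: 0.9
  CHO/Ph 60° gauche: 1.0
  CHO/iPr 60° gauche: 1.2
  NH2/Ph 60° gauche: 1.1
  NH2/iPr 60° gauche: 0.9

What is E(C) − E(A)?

C (staggered): NH2–CH2Cl gauche, NH2–iPr gauche, CHO–CH2Cl gauche, CHO–Ph gauche; 0.9 + 0.9 + 0.9 + 1.0 = 3.7 kcal/mol.
A (staggered): NH2–Ph gauche, NH2–iPr gauche, CHO–CH2Cl gauche, CHO–iPr gauche; 1.1 + 0.9 + 0.9 + 1.2 = 4.1 kcal/mol.
E(C) − E(A) = 3.7 − 4.1 = -0.4 kcal/mol.

-0.4 kcal/mol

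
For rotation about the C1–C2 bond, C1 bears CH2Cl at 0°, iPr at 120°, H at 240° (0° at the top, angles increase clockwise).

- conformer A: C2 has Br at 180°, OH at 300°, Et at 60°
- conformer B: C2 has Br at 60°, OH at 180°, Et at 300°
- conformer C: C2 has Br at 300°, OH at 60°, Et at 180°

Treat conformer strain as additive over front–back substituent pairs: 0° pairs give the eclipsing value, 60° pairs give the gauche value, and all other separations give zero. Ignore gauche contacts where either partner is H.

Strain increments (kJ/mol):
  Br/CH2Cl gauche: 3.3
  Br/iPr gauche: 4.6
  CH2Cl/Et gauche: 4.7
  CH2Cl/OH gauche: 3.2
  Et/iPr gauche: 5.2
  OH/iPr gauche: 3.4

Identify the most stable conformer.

C

A is staggered. CH2Cl at 0° is gauche with OH at 300° (3.2); CH2Cl at 0° is gauche with Et at 60° (4.7); iPr at 120° is gauche with Br at 180° (4.6); iPr at 120° is gauche with Et at 60° (5.2). Total 17.7 kJ/mol.
B is staggered. CH2Cl at 0° is gauche with Br at 60° (3.3); CH2Cl at 0° is gauche with Et at 300° (4.7); iPr at 120° is gauche with Br at 60° (4.6); iPr at 120° is gauche with OH at 180° (3.4). Total 16.0 kJ/mol.
C is staggered. CH2Cl at 0° is gauche with Br at 300° (3.3); CH2Cl at 0° is gauche with OH at 60° (3.2); iPr at 120° is gauche with OH at 60° (3.4); iPr at 120° is gauche with Et at 180° (5.2). Total 15.1 kJ/mol.
C has the lowest total (15.1 kJ/mol).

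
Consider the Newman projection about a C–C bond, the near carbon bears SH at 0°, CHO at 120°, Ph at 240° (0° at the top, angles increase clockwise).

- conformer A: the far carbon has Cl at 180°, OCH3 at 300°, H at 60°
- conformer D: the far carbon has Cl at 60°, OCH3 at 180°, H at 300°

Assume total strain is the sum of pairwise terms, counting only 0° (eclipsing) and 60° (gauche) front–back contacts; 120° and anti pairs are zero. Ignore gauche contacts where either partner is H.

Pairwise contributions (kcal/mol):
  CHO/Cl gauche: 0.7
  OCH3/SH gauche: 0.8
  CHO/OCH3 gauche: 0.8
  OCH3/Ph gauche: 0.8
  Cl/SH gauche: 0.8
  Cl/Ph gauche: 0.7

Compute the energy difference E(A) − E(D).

-0.1 kcal/mol

A is staggered. SH at 0° is gauche with OCH3 at 300° (0.8); CHO at 120° is gauche with Cl at 180° (0.7); Ph at 240° is gauche with Cl at 180° (0.7); Ph at 240° is gauche with OCH3 at 300° (0.8). Total 3.0 kcal/mol.
D is staggered. SH at 0° is gauche with Cl at 60° (0.8); CHO at 120° is gauche with Cl at 60° (0.7); CHO at 120° is gauche with OCH3 at 180° (0.8); Ph at 240° is gauche with OCH3 at 180° (0.8). Total 3.1 kcal/mol.
E(A) − E(D) = 3.0 − 3.1 = -0.1 kcal/mol.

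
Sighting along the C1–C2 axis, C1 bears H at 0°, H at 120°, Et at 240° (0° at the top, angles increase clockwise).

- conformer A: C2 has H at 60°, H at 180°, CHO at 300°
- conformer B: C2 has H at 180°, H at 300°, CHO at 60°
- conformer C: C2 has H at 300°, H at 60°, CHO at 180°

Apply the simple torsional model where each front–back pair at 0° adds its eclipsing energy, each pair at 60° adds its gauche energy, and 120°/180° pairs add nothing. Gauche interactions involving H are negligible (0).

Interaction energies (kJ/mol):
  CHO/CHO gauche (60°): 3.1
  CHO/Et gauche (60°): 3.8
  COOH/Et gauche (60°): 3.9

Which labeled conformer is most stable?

A (staggered): Et(240°)/CHO(300°) gauche 3.8 → 3.8 kJ/mol.
B (staggered): no non-H gauche contacts → 0.0 kJ/mol.
C (staggered): Et(240°)/CHO(180°) gauche 3.8 → 3.8 kJ/mol.
B has the lowest total (0.0 kJ/mol).

B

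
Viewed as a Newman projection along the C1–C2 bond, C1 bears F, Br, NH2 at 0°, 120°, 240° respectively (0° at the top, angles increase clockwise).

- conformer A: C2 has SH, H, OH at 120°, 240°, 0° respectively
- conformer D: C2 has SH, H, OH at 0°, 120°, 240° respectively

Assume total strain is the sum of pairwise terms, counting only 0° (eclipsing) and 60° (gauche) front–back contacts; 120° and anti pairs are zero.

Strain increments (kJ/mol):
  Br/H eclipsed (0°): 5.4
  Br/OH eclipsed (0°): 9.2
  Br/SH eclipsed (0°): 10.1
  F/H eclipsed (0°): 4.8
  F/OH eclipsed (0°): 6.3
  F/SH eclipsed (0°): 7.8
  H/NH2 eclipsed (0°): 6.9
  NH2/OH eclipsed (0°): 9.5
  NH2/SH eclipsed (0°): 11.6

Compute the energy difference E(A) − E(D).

+0.6 kJ/mol

A (eclipsed): F(0°)/OH(0°) eclipsed 6.3; Br(120°)/SH(120°) eclipsed 10.1; NH2(240°)/H(240°) eclipsed 6.9 → 23.3 kJ/mol.
D (eclipsed): F(0°)/SH(0°) eclipsed 7.8; Br(120°)/H(120°) eclipsed 5.4; NH2(240°)/OH(240°) eclipsed 9.5 → 22.7 kJ/mol.
E(A) − E(D) = 23.3 − 22.7 = +0.6 kJ/mol.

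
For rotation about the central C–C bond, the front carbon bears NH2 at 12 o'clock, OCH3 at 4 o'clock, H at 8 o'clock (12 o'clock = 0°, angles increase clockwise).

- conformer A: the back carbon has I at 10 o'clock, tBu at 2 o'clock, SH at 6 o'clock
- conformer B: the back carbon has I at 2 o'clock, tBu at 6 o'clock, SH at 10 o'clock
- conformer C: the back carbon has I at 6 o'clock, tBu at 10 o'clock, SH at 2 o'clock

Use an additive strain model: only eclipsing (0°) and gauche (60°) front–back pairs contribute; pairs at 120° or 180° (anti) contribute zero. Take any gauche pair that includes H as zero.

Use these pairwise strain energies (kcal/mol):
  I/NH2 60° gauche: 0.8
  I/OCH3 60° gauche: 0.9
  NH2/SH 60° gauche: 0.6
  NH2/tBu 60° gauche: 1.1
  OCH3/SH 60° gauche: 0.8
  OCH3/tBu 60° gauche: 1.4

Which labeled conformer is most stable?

C

A is staggered. NH2 at 0° is gauche with I at 300° (0.8); NH2 at 0° is gauche with tBu at 60° (1.1); OCH3 at 120° is gauche with tBu at 60° (1.4); OCH3 at 120° is gauche with SH at 180° (0.8). Total 4.1 kcal/mol.
B is staggered. NH2 at 0° is gauche with I at 60° (0.8); NH2 at 0° is gauche with SH at 300° (0.6); OCH3 at 120° is gauche with I at 60° (0.9); OCH3 at 120° is gauche with tBu at 180° (1.4). Total 3.7 kcal/mol.
C is staggered. NH2 at 0° is gauche with tBu at 300° (1.1); NH2 at 0° is gauche with SH at 60° (0.6); OCH3 at 120° is gauche with I at 180° (0.9); OCH3 at 120° is gauche with SH at 60° (0.8). Total 3.4 kcal/mol.
C has the lowest total (3.4 kcal/mol).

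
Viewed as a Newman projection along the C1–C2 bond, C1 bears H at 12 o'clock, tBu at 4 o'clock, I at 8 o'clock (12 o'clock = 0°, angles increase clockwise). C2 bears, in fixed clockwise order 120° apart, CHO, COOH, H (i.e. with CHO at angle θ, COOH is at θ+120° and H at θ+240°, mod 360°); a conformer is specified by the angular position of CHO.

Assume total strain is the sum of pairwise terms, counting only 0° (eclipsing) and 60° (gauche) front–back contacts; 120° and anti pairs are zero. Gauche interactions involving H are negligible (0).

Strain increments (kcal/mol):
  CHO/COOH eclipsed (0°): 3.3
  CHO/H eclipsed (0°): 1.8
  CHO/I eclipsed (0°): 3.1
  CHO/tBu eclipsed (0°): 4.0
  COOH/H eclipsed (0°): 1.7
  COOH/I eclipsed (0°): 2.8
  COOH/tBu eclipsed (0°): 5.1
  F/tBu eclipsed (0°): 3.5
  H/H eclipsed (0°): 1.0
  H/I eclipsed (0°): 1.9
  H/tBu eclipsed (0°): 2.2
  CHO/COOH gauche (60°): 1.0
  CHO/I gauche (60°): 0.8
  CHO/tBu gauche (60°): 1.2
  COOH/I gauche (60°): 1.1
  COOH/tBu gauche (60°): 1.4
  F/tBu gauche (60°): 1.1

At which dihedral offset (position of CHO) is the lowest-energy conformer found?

300°

CHO at 0° is eclipsed. H at 0° is eclipsed with CHO at 0° (1.8); tBu at 120° is eclipsed with COOH at 120° (5.1); I at 240° is eclipsed with H at 240° (1.9). Total 8.8 kcal/mol.
CHO at 60° is staggered. tBu at 120° is gauche with CHO at 60° (1.2); tBu at 120° is gauche with COOH at 180° (1.4); I at 240° is gauche with COOH at 180° (1.1). Total 3.7 kcal/mol.
CHO at 120° is eclipsed. H at 0° is eclipsed with H at 0° (1.0); tBu at 120° is eclipsed with CHO at 120° (4.0); I at 240° is eclipsed with COOH at 240° (2.8). Total 7.8 kcal/mol.
CHO at 180° is staggered. tBu at 120° is gauche with CHO at 180° (1.2); I at 240° is gauche with CHO at 180° (0.8); I at 240° is gauche with COOH at 300° (1.1). Total 3.1 kcal/mol.
CHO at 240° is eclipsed. H at 0° is eclipsed with COOH at 0° (1.7); tBu at 120° is eclipsed with H at 120° (2.2); I at 240° is eclipsed with CHO at 240° (3.1). Total 7.0 kcal/mol.
CHO at 300° is staggered. tBu at 120° is gauche with COOH at 60° (1.4); I at 240° is gauche with CHO at 300° (0.8). Total 2.2 kcal/mol.
The minimum (2.2 kcal/mol) occurs with CHO at 300°.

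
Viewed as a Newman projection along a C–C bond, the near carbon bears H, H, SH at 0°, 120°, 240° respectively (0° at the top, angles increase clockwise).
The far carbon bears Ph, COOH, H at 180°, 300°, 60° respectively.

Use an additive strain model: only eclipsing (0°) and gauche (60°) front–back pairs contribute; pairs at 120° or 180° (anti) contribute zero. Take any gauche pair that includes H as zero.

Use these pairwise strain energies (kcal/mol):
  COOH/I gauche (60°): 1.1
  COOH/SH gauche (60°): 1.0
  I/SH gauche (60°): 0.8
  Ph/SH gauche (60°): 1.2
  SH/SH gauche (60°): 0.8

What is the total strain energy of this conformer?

This conformer (staggered): SH(240°)/Ph(180°) gauche 1.2; SH(240°)/COOH(300°) gauche 1.0 → 2.2 kcal/mol.

2.2 kcal/mol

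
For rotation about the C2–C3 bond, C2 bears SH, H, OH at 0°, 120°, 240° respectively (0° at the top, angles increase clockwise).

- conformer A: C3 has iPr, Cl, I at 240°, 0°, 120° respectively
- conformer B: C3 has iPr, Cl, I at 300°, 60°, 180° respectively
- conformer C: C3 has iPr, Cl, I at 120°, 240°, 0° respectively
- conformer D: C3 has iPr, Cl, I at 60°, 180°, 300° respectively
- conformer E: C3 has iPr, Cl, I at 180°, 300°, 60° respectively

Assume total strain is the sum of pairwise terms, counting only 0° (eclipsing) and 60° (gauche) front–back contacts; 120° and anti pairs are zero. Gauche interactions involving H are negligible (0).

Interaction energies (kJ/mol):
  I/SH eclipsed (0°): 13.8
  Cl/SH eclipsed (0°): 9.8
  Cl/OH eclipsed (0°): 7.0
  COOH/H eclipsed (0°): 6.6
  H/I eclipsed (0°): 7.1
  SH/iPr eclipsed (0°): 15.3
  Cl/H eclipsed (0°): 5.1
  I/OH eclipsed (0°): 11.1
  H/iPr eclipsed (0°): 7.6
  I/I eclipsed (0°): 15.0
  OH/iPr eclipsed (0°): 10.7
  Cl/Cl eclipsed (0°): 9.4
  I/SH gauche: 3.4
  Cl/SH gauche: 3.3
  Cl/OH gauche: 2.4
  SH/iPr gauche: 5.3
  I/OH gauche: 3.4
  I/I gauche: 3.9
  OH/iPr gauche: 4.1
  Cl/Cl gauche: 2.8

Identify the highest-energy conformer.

A (eclipsed): SH(0°)/Cl(0°) eclipsed 9.8; H(120°)/I(120°) eclipsed 7.1; OH(240°)/iPr(240°) eclipsed 10.7 → 27.6 kJ/mol.
B (staggered): SH(0°)/iPr(300°) gauche 5.3; SH(0°)/Cl(60°) gauche 3.3; OH(240°)/iPr(300°) gauche 4.1; OH(240°)/I(180°) gauche 3.4 → 16.1 kJ/mol.
C (eclipsed): SH(0°)/I(0°) eclipsed 13.8; H(120°)/iPr(120°) eclipsed 7.6; OH(240°)/Cl(240°) eclipsed 7.0 → 28.4 kJ/mol.
D (staggered): SH(0°)/iPr(60°) gauche 5.3; SH(0°)/I(300°) gauche 3.4; OH(240°)/Cl(180°) gauche 2.4; OH(240°)/I(300°) gauche 3.4 → 14.5 kJ/mol.
E (staggered): SH(0°)/Cl(300°) gauche 3.3; SH(0°)/I(60°) gauche 3.4; OH(240°)/iPr(180°) gauche 4.1; OH(240°)/Cl(300°) gauche 2.4 → 13.2 kJ/mol.
C has the highest total (28.4 kJ/mol).

C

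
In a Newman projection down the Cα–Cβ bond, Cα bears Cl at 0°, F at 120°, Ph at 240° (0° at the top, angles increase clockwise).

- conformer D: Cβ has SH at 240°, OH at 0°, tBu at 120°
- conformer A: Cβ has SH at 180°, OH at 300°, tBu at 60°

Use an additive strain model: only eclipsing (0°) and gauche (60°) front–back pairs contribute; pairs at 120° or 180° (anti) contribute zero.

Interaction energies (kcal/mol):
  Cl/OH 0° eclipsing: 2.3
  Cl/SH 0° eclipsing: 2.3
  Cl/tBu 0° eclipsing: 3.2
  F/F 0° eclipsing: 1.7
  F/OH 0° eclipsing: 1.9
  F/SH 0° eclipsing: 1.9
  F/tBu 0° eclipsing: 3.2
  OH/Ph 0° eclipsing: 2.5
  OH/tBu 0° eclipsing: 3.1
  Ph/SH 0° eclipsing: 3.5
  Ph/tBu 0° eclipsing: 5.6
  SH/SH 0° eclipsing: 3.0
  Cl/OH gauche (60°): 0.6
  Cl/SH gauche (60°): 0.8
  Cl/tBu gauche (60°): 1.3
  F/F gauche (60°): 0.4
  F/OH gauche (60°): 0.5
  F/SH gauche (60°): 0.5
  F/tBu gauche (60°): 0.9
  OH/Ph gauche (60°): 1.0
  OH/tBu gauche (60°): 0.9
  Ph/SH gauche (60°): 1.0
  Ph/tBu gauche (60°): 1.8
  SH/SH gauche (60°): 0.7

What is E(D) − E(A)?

+3.7 kcal/mol

D is eclipsed. Cl at 0° is eclipsed with OH at 0° (2.3); F at 120° is eclipsed with tBu at 120° (3.2); Ph at 240° is eclipsed with SH at 240° (3.5). Total 9.0 kcal/mol.
A is staggered. Cl at 0° is gauche with OH at 300° (0.6); Cl at 0° is gauche with tBu at 60° (1.3); F at 120° is gauche with SH at 180° (0.5); F at 120° is gauche with tBu at 60° (0.9); Ph at 240° is gauche with SH at 180° (1.0); Ph at 240° is gauche with OH at 300° (1.0). Total 5.3 kcal/mol.
E(D) − E(A) = 9.0 − 5.3 = +3.7 kcal/mol.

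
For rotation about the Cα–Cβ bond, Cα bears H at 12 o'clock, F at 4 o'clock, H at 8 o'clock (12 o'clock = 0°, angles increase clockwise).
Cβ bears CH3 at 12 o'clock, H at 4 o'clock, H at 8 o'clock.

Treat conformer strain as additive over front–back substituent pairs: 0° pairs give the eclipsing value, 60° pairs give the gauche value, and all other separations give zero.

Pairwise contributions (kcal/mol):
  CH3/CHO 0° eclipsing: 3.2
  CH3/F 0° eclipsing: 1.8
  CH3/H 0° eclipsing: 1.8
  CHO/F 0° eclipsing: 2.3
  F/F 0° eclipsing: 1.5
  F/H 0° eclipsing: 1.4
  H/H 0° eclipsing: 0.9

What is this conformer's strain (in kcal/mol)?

4.1 kcal/mol

This conformer (eclipsed): H(0°)/CH3(0°) eclipsed 1.8; F(120°)/H(120°) eclipsed 1.4; H(240°)/H(240°) eclipsed 0.9 → 4.1 kcal/mol.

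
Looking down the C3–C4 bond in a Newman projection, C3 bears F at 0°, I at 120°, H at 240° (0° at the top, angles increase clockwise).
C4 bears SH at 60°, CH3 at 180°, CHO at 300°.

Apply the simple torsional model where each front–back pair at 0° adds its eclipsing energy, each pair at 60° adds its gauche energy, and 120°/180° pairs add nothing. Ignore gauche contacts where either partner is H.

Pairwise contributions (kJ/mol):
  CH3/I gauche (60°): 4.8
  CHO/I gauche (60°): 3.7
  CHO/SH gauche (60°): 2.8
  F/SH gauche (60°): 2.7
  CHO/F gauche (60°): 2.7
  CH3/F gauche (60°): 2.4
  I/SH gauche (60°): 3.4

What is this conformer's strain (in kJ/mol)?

13.6 kJ/mol

This conformer (staggered): F–SH gauche, F–CHO gauche, I–SH gauche, I–CH3 gauche; 2.7 + 2.7 + 3.4 + 4.8 = 13.6 kJ/mol.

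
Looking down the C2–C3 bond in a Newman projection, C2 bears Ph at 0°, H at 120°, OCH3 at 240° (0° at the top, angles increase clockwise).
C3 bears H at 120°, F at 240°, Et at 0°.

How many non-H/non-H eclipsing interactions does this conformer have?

Non-H eclipsing pairs: Ph(0°)/Et(0°); OCH3(240°)/F(240°) — 2 interactions.

2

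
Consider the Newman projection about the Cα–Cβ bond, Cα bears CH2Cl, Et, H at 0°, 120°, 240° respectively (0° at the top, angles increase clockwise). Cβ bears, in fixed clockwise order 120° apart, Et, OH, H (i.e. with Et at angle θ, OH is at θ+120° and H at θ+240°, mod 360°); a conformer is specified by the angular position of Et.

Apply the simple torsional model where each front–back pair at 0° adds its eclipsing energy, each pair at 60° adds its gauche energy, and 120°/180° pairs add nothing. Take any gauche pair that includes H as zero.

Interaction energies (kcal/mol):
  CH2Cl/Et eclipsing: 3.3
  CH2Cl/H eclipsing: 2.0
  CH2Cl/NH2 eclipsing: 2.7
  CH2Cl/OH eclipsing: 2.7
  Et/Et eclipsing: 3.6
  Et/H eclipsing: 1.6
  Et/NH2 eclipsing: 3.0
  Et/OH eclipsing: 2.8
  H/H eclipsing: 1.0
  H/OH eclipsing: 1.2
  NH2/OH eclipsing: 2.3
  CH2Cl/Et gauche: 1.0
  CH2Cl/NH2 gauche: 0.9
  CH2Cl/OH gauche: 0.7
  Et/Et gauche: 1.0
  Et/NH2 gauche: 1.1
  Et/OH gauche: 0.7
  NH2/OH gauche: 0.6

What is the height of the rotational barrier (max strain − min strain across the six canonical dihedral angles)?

Et at 0° is eclipsed. CH2Cl at 0° is eclipsed with Et at 0° (3.3); Et at 120° is eclipsed with OH at 120° (2.8); H at 240° is eclipsed with H at 240° (1.0). Total 7.1 kcal/mol.
Et at 60° is staggered. CH2Cl at 0° is gauche with Et at 60° (1.0); Et at 120° is gauche with Et at 60° (1.0); Et at 120° is gauche with OH at 180° (0.7). Total 2.7 kcal/mol.
Et at 120° is eclipsed. CH2Cl at 0° is eclipsed with H at 0° (2.0); Et at 120° is eclipsed with Et at 120° (3.6); H at 240° is eclipsed with OH at 240° (1.2). Total 6.8 kcal/mol.
Et at 180° is staggered. CH2Cl at 0° is gauche with OH at 300° (0.7); Et at 120° is gauche with Et at 180° (1.0). Total 1.7 kcal/mol.
Et at 240° is eclipsed. CH2Cl at 0° is eclipsed with OH at 0° (2.7); Et at 120° is eclipsed with H at 120° (1.6); H at 240° is eclipsed with Et at 240° (1.6). Total 5.9 kcal/mol.
Et at 300° is staggered. CH2Cl at 0° is gauche with Et at 300° (1.0); CH2Cl at 0° is gauche with OH at 60° (0.7); Et at 120° is gauche with OH at 60° (0.7). Total 2.4 kcal/mol.
Max at 0° (7.1 kcal/mol), min at 180° (1.7 kcal/mol); barrier = 5.4 kcal/mol.

5.4 kcal/mol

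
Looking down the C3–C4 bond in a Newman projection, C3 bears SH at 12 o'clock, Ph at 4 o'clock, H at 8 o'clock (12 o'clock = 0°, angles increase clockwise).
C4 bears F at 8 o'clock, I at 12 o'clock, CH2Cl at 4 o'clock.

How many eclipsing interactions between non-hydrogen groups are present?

2

Non-H eclipsing pairs: SH(0°)/I(0°); Ph(120°)/CH2Cl(120°) — 2 interactions.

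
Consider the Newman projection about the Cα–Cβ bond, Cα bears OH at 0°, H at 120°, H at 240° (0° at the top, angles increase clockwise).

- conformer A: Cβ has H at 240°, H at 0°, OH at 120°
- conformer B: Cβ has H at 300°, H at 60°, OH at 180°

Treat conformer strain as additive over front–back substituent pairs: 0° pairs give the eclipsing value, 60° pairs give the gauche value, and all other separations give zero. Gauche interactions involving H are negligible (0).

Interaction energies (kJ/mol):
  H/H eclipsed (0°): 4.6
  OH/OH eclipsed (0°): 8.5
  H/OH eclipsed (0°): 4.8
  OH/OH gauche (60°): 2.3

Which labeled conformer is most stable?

B

A (eclipsed): OH(0°)/H(0°) eclipsed 4.8; H(120°)/OH(120°) eclipsed 4.8; H(240°)/H(240°) eclipsed 4.6 → 14.2 kJ/mol.
B (staggered): no non-H gauche contacts → 0.0 kJ/mol.
B has the lowest total (0.0 kJ/mol).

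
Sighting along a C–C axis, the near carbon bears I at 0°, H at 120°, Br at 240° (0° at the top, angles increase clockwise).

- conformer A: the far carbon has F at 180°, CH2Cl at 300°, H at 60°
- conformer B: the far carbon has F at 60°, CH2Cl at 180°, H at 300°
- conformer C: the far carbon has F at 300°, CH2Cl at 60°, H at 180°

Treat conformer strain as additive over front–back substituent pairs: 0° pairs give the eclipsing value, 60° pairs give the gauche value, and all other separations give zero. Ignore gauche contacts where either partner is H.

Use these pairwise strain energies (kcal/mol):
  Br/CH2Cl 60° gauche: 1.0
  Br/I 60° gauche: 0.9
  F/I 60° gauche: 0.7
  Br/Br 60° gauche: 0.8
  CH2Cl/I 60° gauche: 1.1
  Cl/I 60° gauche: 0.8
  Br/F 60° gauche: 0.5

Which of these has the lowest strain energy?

A is staggered. I at 0° is gauche with CH2Cl at 300° (1.1); Br at 240° is gauche with F at 180° (0.5); Br at 240° is gauche with CH2Cl at 300° (1.0). Total 2.6 kcal/mol.
B is staggered. I at 0° is gauche with F at 60° (0.7); Br at 240° is gauche with CH2Cl at 180° (1.0). Total 1.7 kcal/mol.
C is staggered. I at 0° is gauche with F at 300° (0.7); I at 0° is gauche with CH2Cl at 60° (1.1); Br at 240° is gauche with F at 300° (0.5). Total 2.3 kcal/mol.
B has the lowest total (1.7 kcal/mol).

B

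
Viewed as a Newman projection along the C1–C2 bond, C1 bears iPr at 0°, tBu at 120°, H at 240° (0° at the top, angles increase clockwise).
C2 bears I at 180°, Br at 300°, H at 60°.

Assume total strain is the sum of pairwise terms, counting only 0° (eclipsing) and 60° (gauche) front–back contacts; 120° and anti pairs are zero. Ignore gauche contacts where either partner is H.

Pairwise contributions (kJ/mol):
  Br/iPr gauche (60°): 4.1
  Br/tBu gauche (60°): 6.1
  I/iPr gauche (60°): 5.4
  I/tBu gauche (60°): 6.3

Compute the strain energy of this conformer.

This conformer (staggered): iPr(0°)/Br(300°) gauche 4.1; tBu(120°)/I(180°) gauche 6.3 → 10.4 kJ/mol.

10.4 kJ/mol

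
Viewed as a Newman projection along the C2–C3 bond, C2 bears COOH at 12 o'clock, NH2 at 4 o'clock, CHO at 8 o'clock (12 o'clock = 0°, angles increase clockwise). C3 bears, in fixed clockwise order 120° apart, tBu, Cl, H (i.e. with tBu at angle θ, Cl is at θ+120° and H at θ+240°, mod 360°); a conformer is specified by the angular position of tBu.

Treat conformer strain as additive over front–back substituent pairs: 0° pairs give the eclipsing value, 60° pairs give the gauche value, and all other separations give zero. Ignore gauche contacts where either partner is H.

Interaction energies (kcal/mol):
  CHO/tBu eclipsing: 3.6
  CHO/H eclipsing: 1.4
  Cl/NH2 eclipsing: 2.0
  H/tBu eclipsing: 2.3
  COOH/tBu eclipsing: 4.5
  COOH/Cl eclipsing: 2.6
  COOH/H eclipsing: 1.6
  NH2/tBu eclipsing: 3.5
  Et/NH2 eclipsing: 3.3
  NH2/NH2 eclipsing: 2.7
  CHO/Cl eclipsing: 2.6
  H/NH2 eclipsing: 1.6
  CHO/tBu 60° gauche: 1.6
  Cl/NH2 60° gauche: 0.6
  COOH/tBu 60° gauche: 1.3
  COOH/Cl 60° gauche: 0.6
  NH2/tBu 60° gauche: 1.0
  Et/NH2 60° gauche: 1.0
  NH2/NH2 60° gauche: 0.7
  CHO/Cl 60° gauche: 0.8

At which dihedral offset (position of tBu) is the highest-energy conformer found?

0°

tBu at 0° is eclipsed. COOH at 0° is eclipsed with tBu at 0° (4.5); NH2 at 120° is eclipsed with Cl at 120° (2.0); CHO at 240° is eclipsed with H at 240° (1.4). Total 7.9 kcal/mol.
tBu at 60° is staggered. COOH at 0° is gauche with tBu at 60° (1.3); NH2 at 120° is gauche with tBu at 60° (1.0); NH2 at 120° is gauche with Cl at 180° (0.6); CHO at 240° is gauche with Cl at 180° (0.8). Total 3.7 kcal/mol.
tBu at 120° is eclipsed. COOH at 0° is eclipsed with H at 0° (1.6); NH2 at 120° is eclipsed with tBu at 120° (3.5); CHO at 240° is eclipsed with Cl at 240° (2.6). Total 7.7 kcal/mol.
tBu at 180° is staggered. COOH at 0° is gauche with Cl at 300° (0.6); NH2 at 120° is gauche with tBu at 180° (1.0); CHO at 240° is gauche with tBu at 180° (1.6); CHO at 240° is gauche with Cl at 300° (0.8). Total 4.0 kcal/mol.
tBu at 240° is eclipsed. COOH at 0° is eclipsed with Cl at 0° (2.6); NH2 at 120° is eclipsed with H at 120° (1.6); CHO at 240° is eclipsed with tBu at 240° (3.6). Total 7.8 kcal/mol.
tBu at 300° is staggered. COOH at 0° is gauche with tBu at 300° (1.3); COOH at 0° is gauche with Cl at 60° (0.6); NH2 at 120° is gauche with Cl at 60° (0.6); CHO at 240° is gauche with tBu at 300° (1.6). Total 4.1 kcal/mol.
The maximum (7.9 kcal/mol) occurs with tBu at 0°.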